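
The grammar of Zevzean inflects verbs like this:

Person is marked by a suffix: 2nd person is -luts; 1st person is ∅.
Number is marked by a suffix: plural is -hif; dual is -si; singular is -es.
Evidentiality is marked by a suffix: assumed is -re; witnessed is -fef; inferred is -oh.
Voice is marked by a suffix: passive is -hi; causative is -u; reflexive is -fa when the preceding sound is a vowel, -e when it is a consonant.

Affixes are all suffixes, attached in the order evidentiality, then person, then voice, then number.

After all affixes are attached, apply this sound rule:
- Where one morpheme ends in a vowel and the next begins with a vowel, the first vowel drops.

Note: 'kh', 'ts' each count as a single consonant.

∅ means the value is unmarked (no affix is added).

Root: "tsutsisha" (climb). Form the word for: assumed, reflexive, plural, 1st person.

tsutsisharefahif

Attach evidentiality assumed -re → tsutsishare.
person = 1st person: zero marking, form stays tsutsishare.
Attach voice reflexive -fa (after vowel 'e') → tsutsisharefa.
Attach number plural -hif → tsutsisharefahif.
Vowel deletion: no change.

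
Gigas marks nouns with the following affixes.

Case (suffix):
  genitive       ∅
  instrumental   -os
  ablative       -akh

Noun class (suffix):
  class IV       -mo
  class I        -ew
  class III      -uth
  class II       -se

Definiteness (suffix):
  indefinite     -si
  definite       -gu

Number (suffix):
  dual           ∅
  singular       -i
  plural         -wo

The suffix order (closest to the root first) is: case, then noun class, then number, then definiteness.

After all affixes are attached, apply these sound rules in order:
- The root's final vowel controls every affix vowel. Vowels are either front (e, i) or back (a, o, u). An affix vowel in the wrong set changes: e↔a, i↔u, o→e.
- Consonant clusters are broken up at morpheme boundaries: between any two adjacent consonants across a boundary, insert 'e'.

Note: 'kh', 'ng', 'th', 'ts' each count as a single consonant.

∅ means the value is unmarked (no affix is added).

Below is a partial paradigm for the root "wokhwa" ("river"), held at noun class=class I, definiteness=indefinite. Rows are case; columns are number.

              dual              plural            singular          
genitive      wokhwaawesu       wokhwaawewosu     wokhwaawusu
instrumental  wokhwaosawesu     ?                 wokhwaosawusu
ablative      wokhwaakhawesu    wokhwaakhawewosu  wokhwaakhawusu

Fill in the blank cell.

wokhwaosawewosu

Attach case instrumental -os → wokhwaos.
Attach noun class class I -ew → wokhwaosew.
Attach number plural -wo → wokhwaosewwo.
Attach definiteness indefinite -si → wokhwaosewwosi.
Apply vowel harmony: wokhwaosewwosi → wokhwaosawwosu.
Apply epenthesis: wokhwaosawwosu → wokhwaosawewosu.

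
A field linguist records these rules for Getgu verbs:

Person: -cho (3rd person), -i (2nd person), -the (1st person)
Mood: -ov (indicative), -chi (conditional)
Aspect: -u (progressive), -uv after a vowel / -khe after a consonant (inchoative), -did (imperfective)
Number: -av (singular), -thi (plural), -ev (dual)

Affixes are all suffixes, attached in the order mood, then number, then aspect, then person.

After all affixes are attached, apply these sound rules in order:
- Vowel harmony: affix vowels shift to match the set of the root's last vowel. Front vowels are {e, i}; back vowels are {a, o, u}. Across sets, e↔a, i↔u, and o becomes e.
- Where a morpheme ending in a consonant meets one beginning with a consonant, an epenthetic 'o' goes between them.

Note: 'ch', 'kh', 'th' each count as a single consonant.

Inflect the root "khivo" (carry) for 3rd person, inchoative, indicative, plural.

khivoovothuuvocho

Attach mood indicative -ov → khivoov.
Attach number plural -thi → khivoovthi.
Attach aspect inchoative -uv (after vowel 'i') → khivoovthiuv.
Attach person 3rd person -cho → khivoovthiuvcho.
Apply vowel harmony: khivoovthiuvcho → khivoovthuuvcho.
Apply epenthesis: khivoovthuuvcho → khivoovothuuvocho.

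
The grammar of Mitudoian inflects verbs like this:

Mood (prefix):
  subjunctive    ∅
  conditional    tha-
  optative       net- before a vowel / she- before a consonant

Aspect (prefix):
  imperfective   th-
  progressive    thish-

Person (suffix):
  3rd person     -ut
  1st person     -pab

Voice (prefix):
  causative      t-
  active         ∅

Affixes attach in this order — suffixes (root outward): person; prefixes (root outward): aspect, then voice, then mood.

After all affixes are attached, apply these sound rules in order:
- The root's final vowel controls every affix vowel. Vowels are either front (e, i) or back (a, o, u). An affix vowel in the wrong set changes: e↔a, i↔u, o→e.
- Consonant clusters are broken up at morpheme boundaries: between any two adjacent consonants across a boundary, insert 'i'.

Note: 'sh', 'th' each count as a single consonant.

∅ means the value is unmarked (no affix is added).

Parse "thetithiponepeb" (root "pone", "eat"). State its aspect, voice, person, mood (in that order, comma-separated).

Segment: tha-t-th-pone-pab.
aspect: th- → imperfective.
voice: t- → causative.
person: -pab → 1st person.
mood: tha- → conditional.

imperfective, causative, 1st person, conditional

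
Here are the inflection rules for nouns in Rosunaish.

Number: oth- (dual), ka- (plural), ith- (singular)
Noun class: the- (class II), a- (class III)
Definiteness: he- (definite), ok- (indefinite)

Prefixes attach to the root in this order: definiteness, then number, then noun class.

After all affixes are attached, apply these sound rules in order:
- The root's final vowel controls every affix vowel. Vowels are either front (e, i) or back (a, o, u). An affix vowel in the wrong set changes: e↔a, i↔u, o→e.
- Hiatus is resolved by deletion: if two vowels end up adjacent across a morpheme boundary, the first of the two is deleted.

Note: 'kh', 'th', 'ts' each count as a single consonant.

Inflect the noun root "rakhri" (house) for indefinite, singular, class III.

Attach definiteness indefinite ok- → okrakhri.
Attach number singular ith- → ithokrakhri.
Attach noun class class III a- → aithokrakhri.
Apply vowel harmony: aithokrakhri → eithekrakhri.
Apply vowel deletion: eithekrakhri → ithekrakhri.

ithekrakhri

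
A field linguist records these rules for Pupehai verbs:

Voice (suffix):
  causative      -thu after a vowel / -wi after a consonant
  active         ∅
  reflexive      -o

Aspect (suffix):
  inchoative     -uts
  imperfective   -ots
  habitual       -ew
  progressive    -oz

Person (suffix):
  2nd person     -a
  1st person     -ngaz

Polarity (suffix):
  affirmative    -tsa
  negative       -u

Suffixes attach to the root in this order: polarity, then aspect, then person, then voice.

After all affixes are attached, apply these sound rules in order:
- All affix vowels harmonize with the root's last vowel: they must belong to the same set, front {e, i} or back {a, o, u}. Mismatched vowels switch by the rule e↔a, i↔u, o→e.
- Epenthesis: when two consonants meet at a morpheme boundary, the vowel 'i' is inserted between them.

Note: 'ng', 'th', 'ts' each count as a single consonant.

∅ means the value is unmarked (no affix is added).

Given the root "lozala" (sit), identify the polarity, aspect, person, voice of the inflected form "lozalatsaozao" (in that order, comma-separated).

Segment: lozala-tsa-oz-a-o.
polarity: -tsa → affirmative.
aspect: -oz → progressive.
person: -a → 2nd person.
voice: -o → reflexive.

affirmative, progressive, 2nd person, reflexive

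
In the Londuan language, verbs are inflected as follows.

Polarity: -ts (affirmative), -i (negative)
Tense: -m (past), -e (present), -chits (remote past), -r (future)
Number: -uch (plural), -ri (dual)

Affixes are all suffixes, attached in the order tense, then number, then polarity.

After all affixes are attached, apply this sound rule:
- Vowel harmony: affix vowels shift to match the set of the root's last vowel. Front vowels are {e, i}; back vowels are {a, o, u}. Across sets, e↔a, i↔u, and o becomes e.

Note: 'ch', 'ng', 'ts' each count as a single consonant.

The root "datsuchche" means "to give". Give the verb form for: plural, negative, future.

Attach tense future -r → datsuchcher.
Attach number plural -uch → datsuchcheruch.
Attach polarity negative -i → datsuchcheruchi.
Apply vowel harmony: datsuchcheruchi → datsuchcherichi.

datsuchcherichi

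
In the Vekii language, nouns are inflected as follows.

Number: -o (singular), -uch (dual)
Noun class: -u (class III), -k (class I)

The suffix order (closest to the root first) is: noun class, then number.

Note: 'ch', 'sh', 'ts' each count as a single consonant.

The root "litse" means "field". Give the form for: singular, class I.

litseko

Attach noun class class I -k → litsek.
Attach number singular -o → litseko.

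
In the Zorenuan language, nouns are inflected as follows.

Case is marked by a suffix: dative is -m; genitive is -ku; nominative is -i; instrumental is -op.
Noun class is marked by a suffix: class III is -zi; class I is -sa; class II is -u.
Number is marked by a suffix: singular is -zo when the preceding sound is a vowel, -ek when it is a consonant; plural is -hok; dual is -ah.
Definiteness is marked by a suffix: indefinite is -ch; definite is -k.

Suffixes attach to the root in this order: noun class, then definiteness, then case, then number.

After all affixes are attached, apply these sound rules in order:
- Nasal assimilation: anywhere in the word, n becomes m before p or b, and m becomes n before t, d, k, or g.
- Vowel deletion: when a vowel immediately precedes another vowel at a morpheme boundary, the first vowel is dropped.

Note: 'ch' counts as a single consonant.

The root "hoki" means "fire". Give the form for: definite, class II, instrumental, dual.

hokukopah

Attach noun class class II -u → hokiu.
Attach definiteness definite -k → hokiuk.
Attach case instrumental -op → hokiukop.
Attach number dual -ah → hokiukopah.
Nasal assimilation: no change.
Apply vowel deletion: hokiukopah → hokukopah.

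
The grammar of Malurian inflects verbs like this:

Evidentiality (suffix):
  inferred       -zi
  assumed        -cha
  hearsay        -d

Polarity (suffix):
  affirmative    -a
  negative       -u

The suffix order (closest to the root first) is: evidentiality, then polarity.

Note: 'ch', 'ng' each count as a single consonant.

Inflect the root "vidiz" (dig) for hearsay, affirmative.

Attach evidentiality hearsay -d → vidizd.
Attach polarity affirmative -a → vidizda.

vidizda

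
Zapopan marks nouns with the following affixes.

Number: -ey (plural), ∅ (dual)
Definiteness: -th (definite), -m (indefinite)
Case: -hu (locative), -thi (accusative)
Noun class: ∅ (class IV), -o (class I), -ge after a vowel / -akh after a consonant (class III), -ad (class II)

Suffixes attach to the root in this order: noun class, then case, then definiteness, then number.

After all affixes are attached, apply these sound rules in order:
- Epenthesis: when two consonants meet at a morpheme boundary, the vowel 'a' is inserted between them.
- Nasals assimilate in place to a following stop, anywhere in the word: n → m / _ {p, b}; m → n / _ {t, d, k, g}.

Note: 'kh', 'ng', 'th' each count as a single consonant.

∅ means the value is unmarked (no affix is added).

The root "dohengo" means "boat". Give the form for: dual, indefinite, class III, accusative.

Attach noun class class III -ge (after vowel 'o') → dohengoge.
Attach case accusative -thi → dohengogethi.
Attach definiteness indefinite -m → dohengogethim.
number = dual: zero marking, form stays dohengogethim.
Epenthesis: no change.
Nasal assimilation: no change.

dohengogethim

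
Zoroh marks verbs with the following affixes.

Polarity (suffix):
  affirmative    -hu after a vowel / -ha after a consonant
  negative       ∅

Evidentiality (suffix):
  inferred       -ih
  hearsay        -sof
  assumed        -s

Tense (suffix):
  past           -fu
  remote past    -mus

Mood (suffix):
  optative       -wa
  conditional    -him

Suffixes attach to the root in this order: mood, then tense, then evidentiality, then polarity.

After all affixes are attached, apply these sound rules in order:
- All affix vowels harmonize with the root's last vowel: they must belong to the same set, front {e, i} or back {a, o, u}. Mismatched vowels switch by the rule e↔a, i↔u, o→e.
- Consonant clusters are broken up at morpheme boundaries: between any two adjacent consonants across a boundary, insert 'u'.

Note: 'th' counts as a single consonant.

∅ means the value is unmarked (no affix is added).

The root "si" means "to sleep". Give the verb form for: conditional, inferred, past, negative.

Attach mood conditional -him → sihim.
Attach tense past -fu → sihimfu.
Attach evidentiality inferred -ih → sihimfuih.
polarity = negative: zero marking, form stays sihimfuih.
Apply vowel harmony: sihimfuih → sihimfiih.
Apply epenthesis: sihimfiih → sihimufiih.

sihimufiih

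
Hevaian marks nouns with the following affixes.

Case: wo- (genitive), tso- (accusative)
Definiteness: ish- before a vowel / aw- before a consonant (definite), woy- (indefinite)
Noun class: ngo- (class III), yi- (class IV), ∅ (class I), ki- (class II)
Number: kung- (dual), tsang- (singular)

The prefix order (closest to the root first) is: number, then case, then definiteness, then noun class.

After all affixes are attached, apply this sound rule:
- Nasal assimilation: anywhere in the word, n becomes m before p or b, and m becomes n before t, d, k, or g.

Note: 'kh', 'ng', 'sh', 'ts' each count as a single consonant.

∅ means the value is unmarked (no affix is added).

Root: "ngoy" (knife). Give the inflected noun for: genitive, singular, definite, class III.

Attach number singular tsang- → tsangngoy.
Attach case genitive wo- → wotsangngoy.
Attach definiteness definite aw- (before consonant 'w') → awwotsangngoy.
Attach noun class class III ngo- → ngoawwotsangngoy.
Nasal assimilation: no change.

ngoawwotsangngoy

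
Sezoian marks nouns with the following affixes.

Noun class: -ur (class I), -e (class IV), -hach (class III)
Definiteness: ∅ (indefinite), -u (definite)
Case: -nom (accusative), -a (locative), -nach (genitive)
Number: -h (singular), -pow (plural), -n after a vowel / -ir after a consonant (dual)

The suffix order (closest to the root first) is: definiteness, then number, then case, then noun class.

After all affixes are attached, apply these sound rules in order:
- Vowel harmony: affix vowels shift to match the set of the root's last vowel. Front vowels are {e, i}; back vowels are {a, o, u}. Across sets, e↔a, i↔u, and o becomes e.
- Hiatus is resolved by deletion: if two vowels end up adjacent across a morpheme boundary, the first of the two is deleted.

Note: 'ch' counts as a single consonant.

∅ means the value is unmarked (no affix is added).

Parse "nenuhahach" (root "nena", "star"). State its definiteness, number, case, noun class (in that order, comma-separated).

Segment: nena-u-h-a-hach.
definiteness: -u → definite.
number: -h → singular.
case: -a → locative.
noun class: -hach → class III.

definite, singular, locative, class III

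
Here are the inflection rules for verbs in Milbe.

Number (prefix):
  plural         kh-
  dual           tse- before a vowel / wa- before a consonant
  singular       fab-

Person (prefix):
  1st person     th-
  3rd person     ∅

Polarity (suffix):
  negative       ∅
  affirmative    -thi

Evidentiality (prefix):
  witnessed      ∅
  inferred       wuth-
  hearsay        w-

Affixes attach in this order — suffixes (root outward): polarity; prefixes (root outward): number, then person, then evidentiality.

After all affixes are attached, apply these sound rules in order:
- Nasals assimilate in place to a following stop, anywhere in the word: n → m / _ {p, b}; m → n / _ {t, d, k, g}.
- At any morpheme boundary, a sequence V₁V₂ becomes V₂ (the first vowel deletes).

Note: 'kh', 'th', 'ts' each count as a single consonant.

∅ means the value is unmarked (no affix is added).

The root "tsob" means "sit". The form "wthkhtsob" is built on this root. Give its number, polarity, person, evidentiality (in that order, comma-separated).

Segment: w-th-kh-tsob.
number: kh- → plural.
polarity: ∅ → negative.
person: th- → 1st person.
evidentiality: w- → hearsay.

plural, negative, 1st person, hearsay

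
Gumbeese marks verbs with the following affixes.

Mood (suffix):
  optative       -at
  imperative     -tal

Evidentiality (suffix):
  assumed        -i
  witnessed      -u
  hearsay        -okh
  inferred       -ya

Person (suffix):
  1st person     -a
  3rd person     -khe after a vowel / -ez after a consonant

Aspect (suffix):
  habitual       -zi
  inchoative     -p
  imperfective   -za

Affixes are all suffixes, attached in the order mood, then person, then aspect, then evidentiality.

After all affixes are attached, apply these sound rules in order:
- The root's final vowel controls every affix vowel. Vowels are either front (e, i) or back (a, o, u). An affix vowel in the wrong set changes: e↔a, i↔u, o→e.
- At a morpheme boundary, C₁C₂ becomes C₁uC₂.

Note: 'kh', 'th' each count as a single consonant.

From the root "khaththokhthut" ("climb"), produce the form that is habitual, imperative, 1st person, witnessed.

Attach mood imperative -tal → khaththokhthuttal.
Attach person 1st person -a → khaththokhthuttala.
Attach aspect habitual -zi → khaththokhthuttalazi.
Attach evidentiality witnessed -u → khaththokhthuttalaziu.
Apply vowel harmony: khaththokhthuttalaziu → khaththokhthuttalazuu.
Apply epenthesis: khaththokhthuttalazuu → khaththokhthututalazuu.

khaththokhthututalazuu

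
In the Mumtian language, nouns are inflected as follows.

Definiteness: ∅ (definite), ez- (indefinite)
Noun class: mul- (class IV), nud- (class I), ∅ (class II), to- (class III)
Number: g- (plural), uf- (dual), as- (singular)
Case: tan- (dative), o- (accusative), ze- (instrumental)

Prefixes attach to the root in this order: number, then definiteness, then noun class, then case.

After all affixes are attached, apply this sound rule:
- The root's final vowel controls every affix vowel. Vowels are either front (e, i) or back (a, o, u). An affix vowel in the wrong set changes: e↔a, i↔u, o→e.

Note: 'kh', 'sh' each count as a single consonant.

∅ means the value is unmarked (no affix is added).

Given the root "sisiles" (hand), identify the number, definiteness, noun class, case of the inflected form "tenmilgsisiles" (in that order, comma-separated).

Segment: tan-mul-g-sisiles.
number: g- → plural.
definiteness: ∅ → definite.
noun class: mul- → class IV.
case: tan- → dative.

plural, definite, class IV, dative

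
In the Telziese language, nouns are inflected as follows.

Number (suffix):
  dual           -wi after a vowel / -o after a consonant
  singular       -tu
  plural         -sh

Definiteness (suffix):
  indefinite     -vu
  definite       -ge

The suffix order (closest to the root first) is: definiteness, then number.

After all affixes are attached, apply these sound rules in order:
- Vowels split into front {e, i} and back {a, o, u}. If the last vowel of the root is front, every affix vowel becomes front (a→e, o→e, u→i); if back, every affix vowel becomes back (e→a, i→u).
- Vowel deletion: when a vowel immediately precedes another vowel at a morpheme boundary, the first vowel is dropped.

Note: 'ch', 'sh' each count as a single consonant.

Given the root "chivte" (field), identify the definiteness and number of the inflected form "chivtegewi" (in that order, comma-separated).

Segment: chivte-ge-wi.
definiteness: -ge → definite.
number: -wi/o → dual.

definite, dual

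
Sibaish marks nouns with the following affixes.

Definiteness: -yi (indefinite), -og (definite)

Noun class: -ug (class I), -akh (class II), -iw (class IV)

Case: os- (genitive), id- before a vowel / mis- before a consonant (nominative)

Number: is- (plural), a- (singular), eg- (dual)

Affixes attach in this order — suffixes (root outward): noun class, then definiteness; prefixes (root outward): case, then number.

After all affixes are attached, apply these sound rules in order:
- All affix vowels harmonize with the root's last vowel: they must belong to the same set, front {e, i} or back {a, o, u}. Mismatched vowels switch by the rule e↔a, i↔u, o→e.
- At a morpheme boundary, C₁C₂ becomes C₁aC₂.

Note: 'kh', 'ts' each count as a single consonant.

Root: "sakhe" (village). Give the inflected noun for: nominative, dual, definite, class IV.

Attach noun class class IV -iw → sakheiw.
Attach case nominative mis- (before consonant 's') → missakheiw.
Attach definiteness definite -og → missakheiwog.
Attach number dual eg- → egmissakheiwog.
Apply vowel harmony: egmissakheiwog → egmissakheiweg.
Apply epenthesis: egmissakheiweg → egamisasakheiweg.

egamisasakheiweg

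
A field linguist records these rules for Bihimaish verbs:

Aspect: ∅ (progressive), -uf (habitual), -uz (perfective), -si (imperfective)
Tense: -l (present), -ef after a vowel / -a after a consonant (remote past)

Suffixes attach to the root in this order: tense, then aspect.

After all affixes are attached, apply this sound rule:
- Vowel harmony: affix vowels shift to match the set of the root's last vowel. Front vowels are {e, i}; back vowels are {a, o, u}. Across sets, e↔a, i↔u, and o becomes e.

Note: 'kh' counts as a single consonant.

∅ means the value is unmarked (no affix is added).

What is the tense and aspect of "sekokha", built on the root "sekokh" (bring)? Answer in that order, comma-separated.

Segment: sekokh-a.
tense: -ef/a → remote past.
aspect: ∅ → progressive.

remote past, progressive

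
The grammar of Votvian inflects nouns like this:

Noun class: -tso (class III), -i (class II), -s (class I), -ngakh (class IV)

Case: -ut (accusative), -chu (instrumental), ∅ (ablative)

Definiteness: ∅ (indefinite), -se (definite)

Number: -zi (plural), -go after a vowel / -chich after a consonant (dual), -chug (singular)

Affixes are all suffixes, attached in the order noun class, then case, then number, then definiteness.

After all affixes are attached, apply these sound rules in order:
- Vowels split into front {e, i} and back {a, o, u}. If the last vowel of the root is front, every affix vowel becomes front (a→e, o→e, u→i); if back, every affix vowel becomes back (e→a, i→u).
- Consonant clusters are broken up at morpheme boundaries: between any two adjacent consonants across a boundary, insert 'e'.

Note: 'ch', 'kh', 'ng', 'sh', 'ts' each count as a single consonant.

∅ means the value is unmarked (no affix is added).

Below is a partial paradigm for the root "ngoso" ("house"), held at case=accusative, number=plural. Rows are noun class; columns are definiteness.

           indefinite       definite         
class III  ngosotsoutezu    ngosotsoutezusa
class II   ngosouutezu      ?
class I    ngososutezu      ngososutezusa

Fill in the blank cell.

ngosouutezusa

Attach noun class class II -i → ngosoi.
Attach case accusative -ut → ngosoiut.
Attach number plural -zi → ngosoiutzi.
Attach definiteness definite -se → ngosoiutzise.
Apply vowel harmony: ngosoiutzise → ngosouutzusa.
Apply epenthesis: ngosouutzusa → ngosouutezusa.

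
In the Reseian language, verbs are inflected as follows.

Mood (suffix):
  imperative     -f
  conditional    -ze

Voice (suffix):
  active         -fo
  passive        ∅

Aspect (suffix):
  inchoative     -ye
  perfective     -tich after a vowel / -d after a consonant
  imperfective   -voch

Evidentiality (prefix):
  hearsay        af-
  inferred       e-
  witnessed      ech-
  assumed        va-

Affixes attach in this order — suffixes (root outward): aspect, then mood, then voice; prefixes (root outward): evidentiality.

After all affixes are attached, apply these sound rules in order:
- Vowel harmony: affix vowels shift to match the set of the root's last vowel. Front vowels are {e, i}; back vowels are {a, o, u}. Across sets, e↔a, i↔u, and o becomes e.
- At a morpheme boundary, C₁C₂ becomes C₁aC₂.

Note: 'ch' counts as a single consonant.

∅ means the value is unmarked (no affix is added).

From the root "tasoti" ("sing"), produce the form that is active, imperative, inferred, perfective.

etasotitichafafe

Attach aspect perfective -tich (after vowel 'i') → tasotitich.
Attach mood imperative -f → tasotitichf.
Attach voice active -fo → tasotitichffo.
Attach evidentiality inferred e- → etasotitichffo.
Apply vowel harmony: etasotitichffo → etasotitichffe.
Apply epenthesis: etasotitichffe → etasotitichafafe.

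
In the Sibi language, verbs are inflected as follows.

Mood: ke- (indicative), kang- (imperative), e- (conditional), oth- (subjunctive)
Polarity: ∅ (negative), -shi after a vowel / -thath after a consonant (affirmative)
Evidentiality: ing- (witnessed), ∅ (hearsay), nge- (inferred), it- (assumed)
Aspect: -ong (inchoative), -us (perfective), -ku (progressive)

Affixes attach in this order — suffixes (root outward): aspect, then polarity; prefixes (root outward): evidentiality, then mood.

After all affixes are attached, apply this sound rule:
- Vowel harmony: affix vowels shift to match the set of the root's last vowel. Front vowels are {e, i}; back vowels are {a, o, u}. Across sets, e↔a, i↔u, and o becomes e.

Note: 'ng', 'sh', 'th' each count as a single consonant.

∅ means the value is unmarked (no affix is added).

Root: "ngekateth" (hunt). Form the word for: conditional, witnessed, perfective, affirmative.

eingngekatethistheth

Attach aspect perfective -us → ngekatethus.
Attach evidentiality witnessed ing- → ingngekatethus.
Attach polarity affirmative -thath (after consonant 's') → ingngekatethusthath.
Attach mood conditional e- → eingngekatethusthath.
Apply vowel harmony: eingngekatethusthath → eingngekatethistheth.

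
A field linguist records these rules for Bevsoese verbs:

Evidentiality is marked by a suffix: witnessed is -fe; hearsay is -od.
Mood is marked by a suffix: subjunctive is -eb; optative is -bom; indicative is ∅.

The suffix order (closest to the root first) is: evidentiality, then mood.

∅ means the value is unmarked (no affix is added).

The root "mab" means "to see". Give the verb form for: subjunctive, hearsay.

mabodeb

Attach evidentiality hearsay -od → mabod.
Attach mood subjunctive -eb → mabodeb.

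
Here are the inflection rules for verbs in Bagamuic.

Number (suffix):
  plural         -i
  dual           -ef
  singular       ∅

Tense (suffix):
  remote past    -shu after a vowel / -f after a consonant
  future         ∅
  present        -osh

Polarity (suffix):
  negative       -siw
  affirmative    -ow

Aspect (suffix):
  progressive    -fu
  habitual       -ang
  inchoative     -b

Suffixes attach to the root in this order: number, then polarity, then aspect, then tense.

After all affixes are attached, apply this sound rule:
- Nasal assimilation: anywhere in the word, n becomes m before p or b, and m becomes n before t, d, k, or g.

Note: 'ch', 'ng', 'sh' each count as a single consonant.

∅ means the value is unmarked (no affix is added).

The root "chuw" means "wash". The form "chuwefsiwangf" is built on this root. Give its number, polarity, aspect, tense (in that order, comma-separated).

dual, negative, habitual, remote past

Segment: chuw-ef-siw-ang-f.
number: -ef → dual.
polarity: -siw → negative.
aspect: -ang → habitual.
tense: -shu/f → remote past.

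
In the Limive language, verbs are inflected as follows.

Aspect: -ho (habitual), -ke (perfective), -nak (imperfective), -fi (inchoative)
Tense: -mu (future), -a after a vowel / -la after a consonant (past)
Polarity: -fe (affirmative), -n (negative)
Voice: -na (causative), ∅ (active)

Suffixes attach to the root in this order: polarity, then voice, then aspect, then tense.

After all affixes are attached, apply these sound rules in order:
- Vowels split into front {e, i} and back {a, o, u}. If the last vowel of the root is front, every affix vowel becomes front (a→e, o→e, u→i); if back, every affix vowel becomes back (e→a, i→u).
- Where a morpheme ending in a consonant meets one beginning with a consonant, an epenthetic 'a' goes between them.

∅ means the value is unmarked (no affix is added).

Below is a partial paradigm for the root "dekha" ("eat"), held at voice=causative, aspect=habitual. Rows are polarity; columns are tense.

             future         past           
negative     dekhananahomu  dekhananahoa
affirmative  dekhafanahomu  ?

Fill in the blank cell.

Attach polarity affirmative -fe → dekhafe.
Attach voice causative -na → dekhafena.
Attach aspect habitual -ho → dekhafenaho.
Attach tense past -a (after vowel 'o') → dekhafenahoa.
Apply vowel harmony: dekhafenahoa → dekhafanahoa.
Epenthesis: no change.

dekhafanahoa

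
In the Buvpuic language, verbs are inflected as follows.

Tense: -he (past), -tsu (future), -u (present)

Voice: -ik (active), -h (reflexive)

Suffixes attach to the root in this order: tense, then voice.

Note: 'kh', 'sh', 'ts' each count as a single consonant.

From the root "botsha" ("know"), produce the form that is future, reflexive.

botshatsuh

Attach tense future -tsu → botshatsu.
Attach voice reflexive -h → botshatsuh.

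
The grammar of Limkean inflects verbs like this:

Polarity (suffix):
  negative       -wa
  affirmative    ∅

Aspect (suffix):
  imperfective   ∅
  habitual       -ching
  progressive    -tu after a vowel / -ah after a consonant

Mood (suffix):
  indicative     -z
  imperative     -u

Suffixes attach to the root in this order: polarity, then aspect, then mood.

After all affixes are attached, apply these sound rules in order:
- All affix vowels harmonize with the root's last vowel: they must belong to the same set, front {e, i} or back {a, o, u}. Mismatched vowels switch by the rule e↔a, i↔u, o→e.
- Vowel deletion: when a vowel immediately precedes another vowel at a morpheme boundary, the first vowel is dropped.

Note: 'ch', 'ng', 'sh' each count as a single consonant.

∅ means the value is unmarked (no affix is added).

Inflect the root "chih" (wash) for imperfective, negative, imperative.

chihwi

Attach polarity negative -wa → chihwa.
aspect = imperfective: zero marking, form stays chihwa.
Attach mood imperative -u → chihwau.
Apply vowel harmony: chihwau → chihwei.
Apply vowel deletion: chihwei → chihwi.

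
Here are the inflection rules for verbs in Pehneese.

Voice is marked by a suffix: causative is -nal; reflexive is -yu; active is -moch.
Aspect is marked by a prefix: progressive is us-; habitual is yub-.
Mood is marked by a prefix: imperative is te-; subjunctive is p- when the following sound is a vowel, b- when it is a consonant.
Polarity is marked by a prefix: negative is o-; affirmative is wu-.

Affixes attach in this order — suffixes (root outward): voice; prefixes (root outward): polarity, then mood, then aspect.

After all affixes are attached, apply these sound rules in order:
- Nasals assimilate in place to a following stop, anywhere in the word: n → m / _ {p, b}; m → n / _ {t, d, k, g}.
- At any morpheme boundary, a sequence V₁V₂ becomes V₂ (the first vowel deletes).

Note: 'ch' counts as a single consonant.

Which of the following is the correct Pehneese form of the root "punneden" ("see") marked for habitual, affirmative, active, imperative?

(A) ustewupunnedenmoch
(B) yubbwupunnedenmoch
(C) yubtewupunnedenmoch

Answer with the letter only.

C

Attach polarity affirmative wu- → wupunneden.
Attach mood imperative te- → tewupunneden.
Attach aspect habitual yub- → yubtewupunneden.
Attach voice active -moch → yubtewupunnedenmoch.
Nasal assimilation: no change.
Vowel deletion: no change.
So the correct form is yubtewupunnedenmoch, option (C).
(A) ustewupunnedenmoch is wrong: it uses progressive instead of habitual for aspect.
(B) yubbwupunnedenmoch is wrong: it uses subjunctive instead of imperative for mood.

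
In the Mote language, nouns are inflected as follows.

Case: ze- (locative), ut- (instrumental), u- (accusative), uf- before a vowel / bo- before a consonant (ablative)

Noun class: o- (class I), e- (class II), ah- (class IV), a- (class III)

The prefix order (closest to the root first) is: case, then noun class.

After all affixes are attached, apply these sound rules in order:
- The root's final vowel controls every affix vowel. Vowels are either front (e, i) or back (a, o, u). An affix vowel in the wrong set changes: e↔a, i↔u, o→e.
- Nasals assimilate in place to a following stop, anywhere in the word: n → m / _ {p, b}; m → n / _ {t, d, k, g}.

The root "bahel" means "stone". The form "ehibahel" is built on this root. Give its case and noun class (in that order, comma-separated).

Segment: ah-u-bahel.
case: u- → accusative.
noun class: ah- → class IV.

accusative, class IV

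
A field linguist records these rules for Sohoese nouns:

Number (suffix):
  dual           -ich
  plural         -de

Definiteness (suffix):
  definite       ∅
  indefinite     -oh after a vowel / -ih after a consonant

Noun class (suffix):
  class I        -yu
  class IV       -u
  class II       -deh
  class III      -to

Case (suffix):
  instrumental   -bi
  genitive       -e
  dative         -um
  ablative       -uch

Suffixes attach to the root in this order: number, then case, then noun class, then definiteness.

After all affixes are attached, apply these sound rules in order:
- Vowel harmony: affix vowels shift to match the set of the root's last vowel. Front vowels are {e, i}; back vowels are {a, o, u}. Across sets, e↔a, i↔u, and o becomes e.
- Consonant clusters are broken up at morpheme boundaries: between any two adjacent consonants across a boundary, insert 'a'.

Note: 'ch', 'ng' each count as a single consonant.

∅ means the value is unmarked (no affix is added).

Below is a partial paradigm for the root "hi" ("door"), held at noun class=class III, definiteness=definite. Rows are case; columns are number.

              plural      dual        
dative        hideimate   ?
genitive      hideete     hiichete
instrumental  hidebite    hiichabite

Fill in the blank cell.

Attach number dual -ich → hiich.
Attach case dative -um → hiichum.
Attach noun class class III -to → hiichumto.
definiteness = definite: zero marking, form stays hiichumto.
Apply vowel harmony: hiichumto → hiichimte.
Apply epenthesis: hiichimte → hiichimate.

hiichimate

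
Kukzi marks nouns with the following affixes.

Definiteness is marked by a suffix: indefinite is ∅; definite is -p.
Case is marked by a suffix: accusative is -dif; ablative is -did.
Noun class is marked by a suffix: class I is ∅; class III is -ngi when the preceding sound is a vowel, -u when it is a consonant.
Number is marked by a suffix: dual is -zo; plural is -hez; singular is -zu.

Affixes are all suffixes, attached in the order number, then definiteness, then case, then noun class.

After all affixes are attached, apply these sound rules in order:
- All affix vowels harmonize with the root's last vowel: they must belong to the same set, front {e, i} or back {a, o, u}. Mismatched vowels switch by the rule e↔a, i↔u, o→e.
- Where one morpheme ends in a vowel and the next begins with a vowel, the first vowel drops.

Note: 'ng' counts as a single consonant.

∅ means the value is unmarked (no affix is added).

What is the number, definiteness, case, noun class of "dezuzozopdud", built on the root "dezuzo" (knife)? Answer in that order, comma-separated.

Segment: dezuzo-zo-p-did.
number: -zo → dual.
definiteness: -p → definite.
case: -did → ablative.
noun class: ∅ → class I.

dual, definite, ablative, class I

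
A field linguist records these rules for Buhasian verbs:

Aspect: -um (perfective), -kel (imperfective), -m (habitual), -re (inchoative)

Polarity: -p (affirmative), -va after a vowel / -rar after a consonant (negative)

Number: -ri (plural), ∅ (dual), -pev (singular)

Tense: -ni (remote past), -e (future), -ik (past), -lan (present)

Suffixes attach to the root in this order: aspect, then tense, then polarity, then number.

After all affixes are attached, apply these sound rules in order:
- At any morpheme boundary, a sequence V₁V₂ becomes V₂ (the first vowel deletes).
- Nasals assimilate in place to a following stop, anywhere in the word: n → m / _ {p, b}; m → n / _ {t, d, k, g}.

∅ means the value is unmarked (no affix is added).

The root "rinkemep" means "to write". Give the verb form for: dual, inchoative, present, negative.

Attach aspect inchoative -re → rinkemepre.
Attach tense present -lan → rinkemeprelan.
Attach polarity negative -rar (after consonant 'n') → rinkemeprelanrar.
number = dual: zero marking, form stays rinkemeprelanrar.
Vowel deletion: no change.
Nasal assimilation: no change.

rinkemeprelanrar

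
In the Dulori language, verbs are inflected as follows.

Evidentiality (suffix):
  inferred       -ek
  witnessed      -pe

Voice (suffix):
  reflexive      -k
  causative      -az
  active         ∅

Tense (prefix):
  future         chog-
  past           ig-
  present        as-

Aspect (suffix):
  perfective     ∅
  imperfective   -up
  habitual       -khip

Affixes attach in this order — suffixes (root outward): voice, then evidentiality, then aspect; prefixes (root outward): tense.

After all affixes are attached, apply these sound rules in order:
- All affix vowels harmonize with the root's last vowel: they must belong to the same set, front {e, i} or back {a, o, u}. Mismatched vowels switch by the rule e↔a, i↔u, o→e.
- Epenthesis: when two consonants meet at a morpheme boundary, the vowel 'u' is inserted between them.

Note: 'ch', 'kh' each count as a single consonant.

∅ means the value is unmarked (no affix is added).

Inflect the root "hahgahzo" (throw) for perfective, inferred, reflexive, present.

Attach voice reflexive -k → hahgahzok.
Attach evidentiality inferred -ek → hahgahzokek.
aspect = perfective: zero marking, form stays hahgahzokek.
Attach tense present as- → ashahgahzokek.
Apply vowel harmony: ashahgahzokek → ashahgahzokak.
Apply epenthesis: ashahgahzokak → asuhahgahzokak.

asuhahgahzokak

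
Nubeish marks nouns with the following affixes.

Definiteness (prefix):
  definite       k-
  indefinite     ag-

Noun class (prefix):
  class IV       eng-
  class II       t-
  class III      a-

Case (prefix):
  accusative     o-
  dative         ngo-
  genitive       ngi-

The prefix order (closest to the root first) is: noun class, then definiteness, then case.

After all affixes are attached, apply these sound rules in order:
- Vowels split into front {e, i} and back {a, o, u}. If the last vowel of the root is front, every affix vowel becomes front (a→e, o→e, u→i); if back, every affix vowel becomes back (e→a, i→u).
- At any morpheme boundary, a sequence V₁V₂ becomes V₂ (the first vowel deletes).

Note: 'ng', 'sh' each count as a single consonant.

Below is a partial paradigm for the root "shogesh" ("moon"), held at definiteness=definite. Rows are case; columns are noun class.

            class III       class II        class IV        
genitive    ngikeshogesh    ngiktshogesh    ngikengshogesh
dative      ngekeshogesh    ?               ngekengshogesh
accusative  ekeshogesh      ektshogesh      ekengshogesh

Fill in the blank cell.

Attach noun class class II t- → tshogesh.
Attach definiteness definite k- → ktshogesh.
Attach case dative ngo- → ngoktshogesh.
Apply vowel harmony: ngoktshogesh → ngektshogesh.
Vowel deletion: no change.

ngektshogesh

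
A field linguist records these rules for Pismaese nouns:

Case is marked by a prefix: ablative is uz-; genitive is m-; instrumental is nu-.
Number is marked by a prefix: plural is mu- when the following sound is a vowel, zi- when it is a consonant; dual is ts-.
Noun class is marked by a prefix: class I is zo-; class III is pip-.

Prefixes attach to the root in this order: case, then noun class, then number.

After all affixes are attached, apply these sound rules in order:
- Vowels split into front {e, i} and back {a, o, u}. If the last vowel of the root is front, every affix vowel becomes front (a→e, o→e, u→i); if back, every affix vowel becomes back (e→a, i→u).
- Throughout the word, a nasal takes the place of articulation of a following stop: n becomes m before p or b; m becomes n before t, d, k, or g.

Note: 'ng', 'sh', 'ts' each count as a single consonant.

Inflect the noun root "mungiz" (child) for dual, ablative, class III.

Attach case ablative uz- → uzmungiz.
Attach noun class class III pip- → pipuzmungiz.
Attach number dual ts- → tspipuzmungiz.
Apply vowel harmony: tspipuzmungiz → tspipizmungiz.
Nasal assimilation: no change.

tspipizmungiz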